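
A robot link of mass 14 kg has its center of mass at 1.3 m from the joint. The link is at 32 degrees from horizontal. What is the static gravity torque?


tau = m*g*L*cos(angle)
= 14 * 9.81 * 1.3 * cos(32 deg)
= 14 * 9.81 * 1.3 * 0.848
= 151.4122 Nm


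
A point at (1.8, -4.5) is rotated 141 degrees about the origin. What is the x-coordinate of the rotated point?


x' = x*cos(theta) - y*sin(theta)
cos(141 deg) = -0.7771, sin(141 deg) = 0.6293
x' = 1.8 * -0.7771 - -4.5 * 0.6293
= -1.3989 - -2.8319
= 1.4331


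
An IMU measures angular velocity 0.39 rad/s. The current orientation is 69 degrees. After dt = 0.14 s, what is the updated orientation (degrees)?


delta_theta = w * dt = 0.39 * 0.14 = 0.0546 rad
= 3.1283 deg
theta_new = 69 + 3.1283 = 72.1283 deg


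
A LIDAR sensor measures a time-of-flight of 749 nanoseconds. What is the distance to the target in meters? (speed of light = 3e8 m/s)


tof = 749 ns = 7.49e-07 s
dist = c * tof / 2
= 3e8 * 7.49e-07 / 2
= 112.35 m


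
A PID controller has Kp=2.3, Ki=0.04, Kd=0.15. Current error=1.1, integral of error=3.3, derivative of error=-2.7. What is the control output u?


u = Kp*e + Ki*int(e) + Kd*de/dt
= 2.3*1.1 + 0.04*3.3 + 0.15*(-2.7)
= 2.53 + 0.132 + -0.405
= 2.257


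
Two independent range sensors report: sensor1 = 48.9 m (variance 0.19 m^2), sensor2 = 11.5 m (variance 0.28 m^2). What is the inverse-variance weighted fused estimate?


w1 = (1/var1) / (1/var1 + 1/var2)
   = 5.2632 / (5.2632 + 3.5714) = 0.5957
w2 = 1 - w1 = 0.4043
fused = w1*s1 + w2*s2 = 29.1319 + 4.6489
= 33.7809 m


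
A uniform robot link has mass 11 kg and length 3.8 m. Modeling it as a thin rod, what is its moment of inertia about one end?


I = (1/3) * m * L^2
= (1/3) * 11 * 3.8^2
= 0.333333 * 11 * 14.44
= 52.9467 kg*m^2


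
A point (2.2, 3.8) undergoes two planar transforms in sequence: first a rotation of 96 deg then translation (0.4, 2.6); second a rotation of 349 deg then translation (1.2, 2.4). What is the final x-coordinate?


After transform 1:
x1 = cos(96)*2.2 - sin(96)*3.8 + 0.4 = -3.6091
y1 = sin(96)*2.2 + cos(96)*3.8 + 2.6 = 4.3907
After transform 2:
x2 = cos(349)*-3.6091 - sin(349)*4.3907 + 1.2
= -1.505


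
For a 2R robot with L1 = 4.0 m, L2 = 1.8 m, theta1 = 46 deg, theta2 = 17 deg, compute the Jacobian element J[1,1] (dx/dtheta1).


J[1,1] = -L1*sin(t1) - L2*sin(t1+t2)
= -4.0*sin(46) - 1.8*sin(63)
= -4.4812


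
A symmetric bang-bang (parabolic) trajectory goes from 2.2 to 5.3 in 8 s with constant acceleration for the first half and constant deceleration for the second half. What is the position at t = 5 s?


Symmetric rest-to-rest: each phase covers (pf-p0)/2 in time T/2. 0.5*a*(T/2)^2 = (pf-p0)/2 => a = 4*(pf-p0)/T^2
a = 4*(5.3-2.2)/8^2 = 0.1937
t = 5 is in the deceleration phase (t > T/2).
p = pf - 0.5*a*(T-t)^2 = 5.3 - 0.5*0.1937*3^2
= 4.4281


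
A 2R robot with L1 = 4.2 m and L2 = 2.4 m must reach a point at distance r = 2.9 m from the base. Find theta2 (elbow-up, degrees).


cos(theta2) = (r^2 - L1^2 - L2^2) / (2*L1*L2)
cos(theta2) = (8.41 - 17.64 - 5.76) / 20.16
cos(theta2) = -0.743552
theta2 = 138.0348 degrees


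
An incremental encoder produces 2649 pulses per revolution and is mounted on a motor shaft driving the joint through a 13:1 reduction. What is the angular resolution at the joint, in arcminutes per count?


counts per rev = 2649
effective counts at joint = 2649 * 13 = 34437
resolution = 360*60 / 34437
= 0.6272 arcmin/count


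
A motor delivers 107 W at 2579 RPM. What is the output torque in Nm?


omega = 2579 * 2*pi/60 = 270.0722 rad/s
tau = P / omega = 107 / 270.0722
= 0.3962 Nm


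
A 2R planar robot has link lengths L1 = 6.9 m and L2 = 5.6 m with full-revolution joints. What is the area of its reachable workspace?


r_max = L1 + L2 = 12.5 m
r_min = |L1 - L2| = 1.3 m
Area = pi*(r_max^2 - r_min^2)
= pi*(156.25 - 1.69)
= pi * 154.56
= 485.5646 m^2


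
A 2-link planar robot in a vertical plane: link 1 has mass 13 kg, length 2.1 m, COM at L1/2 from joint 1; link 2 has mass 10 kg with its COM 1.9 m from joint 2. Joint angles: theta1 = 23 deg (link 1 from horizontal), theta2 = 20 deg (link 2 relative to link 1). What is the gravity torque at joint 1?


Horizontal distance from joint 1 to link-1 COM:
  x_c1 = (L1/2)*cos(t1) = 1.05 * 0.9205 = 0.9665 m
Horizontal distance from joint 1 to link-2 COM:
  x_c2 = L1*cos(t1) + Lc2*cos(t1+t2)
       = 2.1*0.9205 + 1.9*0.7314 = 3.3226 m
tau1 = m1*g*x_c1 + m2*g*x_c2
     = 13*9.81*0.9665 + 10*9.81*3.3226
     = 123.2616 + 325.9502
     = 449.2118 Nm


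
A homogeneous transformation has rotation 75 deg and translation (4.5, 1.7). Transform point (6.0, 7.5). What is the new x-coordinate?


x' = cos(theta)*px - sin(theta)*py + tx
= 0.2588*6.0 - 0.9659*7.5 + 4.5
= -1.1915


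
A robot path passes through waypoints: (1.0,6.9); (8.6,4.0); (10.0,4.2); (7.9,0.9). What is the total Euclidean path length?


Segment lengths:
  seg1 = sqrt((7.6)^2 + (-2.9)^2) = 8.1345
  seg2 = sqrt((1.4)^2 + (0.2)^2) = 1.4142
  seg3 = sqrt((-2.1)^2 + (-3.3)^2) = 3.9115
Total = 13.4602


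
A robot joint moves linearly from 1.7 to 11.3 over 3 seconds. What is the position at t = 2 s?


s = t/T = 2/3 = 0.6667
p(t) = p0 + (pf-p0)*s
= 1.7 + (11.3 - 1.7) * 0.6667
= 8.1


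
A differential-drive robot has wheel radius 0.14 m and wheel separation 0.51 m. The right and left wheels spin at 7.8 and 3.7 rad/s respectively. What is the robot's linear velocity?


vR = r*wR = 0.14*7.8 = 1.092 m/s
vL = r*wL = 0.14*3.7 = 0.518 m/s
v = (vR+vL)/2 = 0.805 m/s
omega = (vR-vL)/L = 1.1255 rad/s
linear velocity = 0.805 m/s


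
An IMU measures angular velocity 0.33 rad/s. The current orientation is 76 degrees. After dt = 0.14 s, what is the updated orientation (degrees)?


delta_theta = w * dt = 0.33 * 0.14 = 0.0462 rad
= 2.6471 deg
theta_new = 76 + 2.6471 = 78.6471 deg


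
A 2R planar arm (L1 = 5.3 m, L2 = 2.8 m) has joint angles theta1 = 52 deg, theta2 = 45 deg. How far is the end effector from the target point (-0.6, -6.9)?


End effector via forward kinematics:
x = L1*cos(t1) + L2*cos(t1+t2) = 2.9218
y = L1*sin(t1) + L2*sin(t1+t2) = 6.9556
Distance to target:
d = sqrt((-0.6 - 2.9218)^2 + (-6.9 - 6.9556)^2)
= sqrt(12.4029 + 191.9773)
= 14.2962 m


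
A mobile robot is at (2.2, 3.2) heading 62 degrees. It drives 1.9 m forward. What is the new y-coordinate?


y_new = y0 + d*sin(theta)
= 3.2 + 1.9*sin(62)
= 3.2 + 1.6776
= 4.8776


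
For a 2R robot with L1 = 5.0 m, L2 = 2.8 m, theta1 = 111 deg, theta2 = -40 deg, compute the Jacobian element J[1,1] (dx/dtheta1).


J[1,1] = -L1*sin(t1) - L2*sin(t1+t2)
= -5.0*sin(111) - 2.8*sin(71)
= -7.3154


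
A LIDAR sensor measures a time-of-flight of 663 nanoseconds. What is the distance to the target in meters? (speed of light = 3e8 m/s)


tof = 663 ns = 6.63e-07 s
dist = c * tof / 2
= 3e8 * 6.63e-07 / 2
= 99.45 m


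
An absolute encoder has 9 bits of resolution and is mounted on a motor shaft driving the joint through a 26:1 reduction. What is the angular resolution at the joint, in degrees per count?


counts = 2^9 = 512
effective counts at joint = 512 * 26 = 13312
resolution = 360 / 13312
= 0.027 deg/count


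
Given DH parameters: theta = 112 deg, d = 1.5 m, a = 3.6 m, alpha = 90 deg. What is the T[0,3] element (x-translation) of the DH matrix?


T[0,3] = a * cos(theta)
= 3.6 * cos(112 deg)
= 3.6 * -0.3746
= -1.3486


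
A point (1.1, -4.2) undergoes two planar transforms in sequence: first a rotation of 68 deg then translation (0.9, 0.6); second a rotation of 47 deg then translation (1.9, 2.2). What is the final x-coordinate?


After transform 1:
x1 = cos(68)*1.1 - sin(68)*-4.2 + 0.9 = 5.2062
y1 = sin(68)*1.1 + cos(68)*-4.2 + 0.6 = 0.0466
After transform 2:
x2 = cos(47)*5.2062 - sin(47)*0.0466 + 1.9
= 5.4166


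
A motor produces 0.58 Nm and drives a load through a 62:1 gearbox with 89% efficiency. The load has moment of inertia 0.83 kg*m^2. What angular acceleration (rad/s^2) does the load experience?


tau_out = tau_motor * N * eta
= 0.58 * 62 * 0.89 = 32.0044 Nm
alpha = tau_out / I = 32.0044 / 0.83
= 38.5595 rad/s^2


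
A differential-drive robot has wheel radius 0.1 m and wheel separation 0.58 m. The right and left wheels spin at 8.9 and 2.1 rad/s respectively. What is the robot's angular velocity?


vR = r*wR = 0.1*8.9 = 0.89 m/s
vL = r*wL = 0.1*2.1 = 0.21 m/s
v = (vR+vL)/2 = 0.55 m/s
omega = (vR-vL)/L = 1.1724 rad/s
angular velocity = 1.1724 rad/s


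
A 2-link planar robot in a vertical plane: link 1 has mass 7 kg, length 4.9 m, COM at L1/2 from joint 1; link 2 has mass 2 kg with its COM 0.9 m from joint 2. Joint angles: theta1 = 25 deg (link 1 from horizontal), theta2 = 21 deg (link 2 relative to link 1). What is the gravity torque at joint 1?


Horizontal distance from joint 1 to link-1 COM:
  x_c1 = (L1/2)*cos(t1) = 2.45 * 0.9063 = 2.2205 m
Horizontal distance from joint 1 to link-2 COM:
  x_c2 = L1*cos(t1) + Lc2*cos(t1+t2)
       = 4.9*0.9063 + 0.9*0.6947 = 5.0661 m
tau1 = m1*g*x_c1 + m2*g*x_c2
     = 7*9.81*2.2205 + 2*9.81*5.0661
     = 152.4786 + 99.3969
     = 251.8755 Nm


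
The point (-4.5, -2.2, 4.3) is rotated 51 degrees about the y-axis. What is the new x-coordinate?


Rotation about y-axis: x' = x*cos(theta) + z*sin(theta)
= -4.5 * 0.6293 + 4.3 * 0.7771
= 0.5098


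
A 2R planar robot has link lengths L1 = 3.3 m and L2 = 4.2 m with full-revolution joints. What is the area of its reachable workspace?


r_max = L1 + L2 = 7.5 m
r_min = |L1 - L2| = 0.9 m
Area = pi*(r_max^2 - r_min^2)
= pi*(56.25 - 0.81)
= pi * 55.44
= 174.1699 m^2


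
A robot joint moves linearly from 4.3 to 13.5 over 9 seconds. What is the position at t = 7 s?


s = t/T = 7/9 = 0.7778
p(t) = p0 + (pf-p0)*s
= 4.3 + (13.5 - 4.3) * 0.7778
= 11.4556


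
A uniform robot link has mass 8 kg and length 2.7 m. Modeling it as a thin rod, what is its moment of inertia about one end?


I = (1/3) * m * L^2
= (1/3) * 8 * 2.7^2
= 0.333333 * 8 * 7.29
= 19.44 kg*m^2


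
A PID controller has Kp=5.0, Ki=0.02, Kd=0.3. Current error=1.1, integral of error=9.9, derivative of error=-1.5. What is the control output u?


u = Kp*e + Ki*int(e) + Kd*de/dt
= 5.0*1.1 + 0.02*9.9 + 0.3*(-1.5)
= 5.5 + 0.198 + -0.45
= 5.248


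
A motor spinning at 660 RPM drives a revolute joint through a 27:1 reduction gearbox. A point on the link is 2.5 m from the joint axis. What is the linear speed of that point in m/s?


omega_motor = 660 * 2*pi/60 = 69.115 rad/s
omega_joint = omega_motor / 27 = 2.5598 rad/s
v = omega_joint * r = 2.5598 * 2.5
= 6.3995 m/s


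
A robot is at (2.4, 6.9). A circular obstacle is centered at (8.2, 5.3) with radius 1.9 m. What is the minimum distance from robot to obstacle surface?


center_dist = sqrt((2.4-8.2)^2 + (6.9-5.3)^2)
= sqrt(33.64 + 2.56)
= 6.0166
min_dist = center_dist - radius = 6.0166 - 1.9 = 4.1166 m


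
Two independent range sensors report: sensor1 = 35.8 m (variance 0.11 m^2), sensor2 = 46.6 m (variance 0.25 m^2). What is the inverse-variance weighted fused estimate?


w1 = (1/var1) / (1/var1 + 1/var2)
   = 9.0909 / (9.0909 + 4.0) = 0.6944
w2 = 1 - w1 = 0.3056
fused = w1*s1 + w2*s2 = 24.8611 + 14.2389
= 39.1 m


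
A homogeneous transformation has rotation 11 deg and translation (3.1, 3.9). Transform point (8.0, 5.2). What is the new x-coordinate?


x' = cos(theta)*px - sin(theta)*py + tx
= 0.9816*8.0 - 0.1908*5.2 + 3.1
= 9.9608


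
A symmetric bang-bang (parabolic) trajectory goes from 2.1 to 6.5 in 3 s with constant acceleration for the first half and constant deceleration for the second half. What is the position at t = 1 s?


Symmetric rest-to-rest: each phase covers (pf-p0)/2 in time T/2. 0.5*a*(T/2)^2 = (pf-p0)/2 => a = 4*(pf-p0)/T^2
a = 4*(6.5-2.1)/3^2 = 1.9556
t = 1 is in the acceleration phase (t <= T/2).
p = p0 + 0.5*a*t^2 = 2.1 + 0.5*1.9556*1^2
= 3.0778


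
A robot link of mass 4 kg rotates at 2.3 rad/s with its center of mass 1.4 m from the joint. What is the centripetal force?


F = m * omega^2 * r
= 4 * 2.3^2 * 1.4
= 4 * 5.29 * 1.4
= 29.624 N


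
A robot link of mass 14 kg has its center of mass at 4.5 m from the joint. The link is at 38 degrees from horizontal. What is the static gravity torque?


tau = m*g*L*cos(angle)
= 14 * 9.81 * 4.5 * cos(38 deg)
= 14 * 9.81 * 4.5 * 0.788
= 487.0143 Nm


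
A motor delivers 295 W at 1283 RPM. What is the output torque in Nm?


omega = 1283 * 2*pi/60 = 134.3554 rad/s
tau = P / omega = 295 / 134.3554
= 2.1957 Nm


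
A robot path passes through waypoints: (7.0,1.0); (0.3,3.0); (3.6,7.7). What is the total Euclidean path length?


Segment lengths:
  seg1 = sqrt((-6.7)^2 + (2.0)^2) = 6.9921
  seg2 = sqrt((3.3)^2 + (4.7)^2) = 5.7428
Total = 12.735


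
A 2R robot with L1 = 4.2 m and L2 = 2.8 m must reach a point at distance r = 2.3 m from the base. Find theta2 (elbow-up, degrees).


cos(theta2) = (r^2 - L1^2 - L2^2) / (2*L1*L2)
cos(theta2) = (5.29 - 17.64 - 7.84) / 23.52
cos(theta2) = -0.858418
theta2 = 149.1395 degrees


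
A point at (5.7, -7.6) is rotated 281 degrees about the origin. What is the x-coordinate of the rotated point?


x' = x*cos(theta) - y*sin(theta)
cos(281 deg) = 0.1908, sin(281 deg) = -0.9816
x' = 5.7 * 0.1908 - -7.6 * -0.9816
= 1.0876 - 7.4604
= -6.3728


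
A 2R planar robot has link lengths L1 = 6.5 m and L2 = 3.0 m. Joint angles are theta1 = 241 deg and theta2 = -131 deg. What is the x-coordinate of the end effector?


Convert angles to radians: theta1 = 4.2062, theta2 = -2.2864
x = L1*cos(theta1) + L2*cos(theta1+theta2)
x = -3.1513 + -1.0261
x = -4.1773


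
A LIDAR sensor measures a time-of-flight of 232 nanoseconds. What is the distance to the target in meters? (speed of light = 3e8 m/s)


tof = 232 ns = 2.32e-07 s
dist = c * tof / 2
= 3e8 * 2.32e-07 / 2
= 34.8 m


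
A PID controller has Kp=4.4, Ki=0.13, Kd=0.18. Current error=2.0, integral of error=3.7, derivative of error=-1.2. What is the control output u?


u = Kp*e + Ki*int(e) + Kd*de/dt
= 4.4*2.0 + 0.13*3.7 + 0.18*(-1.2)
= 8.8 + 0.481 + -0.216
= 9.065


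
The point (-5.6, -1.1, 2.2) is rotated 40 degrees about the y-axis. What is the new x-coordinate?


Rotation about y-axis: x' = x*cos(theta) + z*sin(theta)
= -5.6 * 0.766 + 2.2 * 0.6428
= -2.8757


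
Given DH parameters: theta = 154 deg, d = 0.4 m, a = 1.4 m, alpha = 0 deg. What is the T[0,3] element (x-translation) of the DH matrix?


T[0,3] = a * cos(theta)
= 1.4 * cos(154 deg)
= 1.4 * -0.8988
= -1.2583


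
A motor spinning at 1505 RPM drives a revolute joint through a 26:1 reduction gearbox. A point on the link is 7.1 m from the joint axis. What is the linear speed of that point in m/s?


omega_motor = 1505 * 2*pi/60 = 157.6032 rad/s
omega_joint = omega_motor / 26 = 6.0617 rad/s
v = omega_joint * r = 6.0617 * 7.1
= 43.0378 m/s


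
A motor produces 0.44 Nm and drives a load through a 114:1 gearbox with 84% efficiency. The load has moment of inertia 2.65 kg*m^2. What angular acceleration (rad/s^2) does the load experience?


tau_out = tau_motor * N * eta
= 0.44 * 114 * 0.84 = 42.1344 Nm
alpha = tau_out / I = 42.1344 / 2.65
= 15.8998 rad/s^2


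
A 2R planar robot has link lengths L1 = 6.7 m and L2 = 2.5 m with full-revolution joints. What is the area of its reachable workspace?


r_max = L1 + L2 = 9.2 m
r_min = |L1 - L2| = 4.2 m
Area = pi*(r_max^2 - r_min^2)
= pi*(84.64 - 17.64)
= pi * 67.0
= 210.4867 m^2


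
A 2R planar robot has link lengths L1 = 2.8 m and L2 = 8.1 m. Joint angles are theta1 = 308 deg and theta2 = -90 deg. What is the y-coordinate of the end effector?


Convert angles to radians: theta1 = 5.3756, theta2 = -1.5708
y = L1*sin(theta1) + L2*sin(theta1+theta2)
y = -2.2064 + -4.9869
y = -7.1933


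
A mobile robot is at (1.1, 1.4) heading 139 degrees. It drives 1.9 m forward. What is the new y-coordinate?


y_new = y0 + d*sin(theta)
= 1.4 + 1.9*sin(139)
= 1.4 + 1.2465
= 2.6465


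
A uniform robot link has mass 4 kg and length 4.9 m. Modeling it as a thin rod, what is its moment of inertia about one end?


I = (1/3) * m * L^2
= (1/3) * 4 * 4.9^2
= 0.333333 * 4 * 24.01
= 32.0133 kg*m^2


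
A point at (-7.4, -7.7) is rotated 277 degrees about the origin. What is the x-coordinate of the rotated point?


x' = x*cos(theta) - y*sin(theta)
cos(277 deg) = 0.1219, sin(277 deg) = -0.9925
x' = -7.4 * 0.1219 - -7.7 * -0.9925
= -0.9018 - 7.6426
= -8.5444


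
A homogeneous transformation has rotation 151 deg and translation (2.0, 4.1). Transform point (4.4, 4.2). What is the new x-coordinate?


x' = cos(theta)*px - sin(theta)*py + tx
= -0.8746*4.4 - 0.4848*4.2 + 2.0
= -3.8845


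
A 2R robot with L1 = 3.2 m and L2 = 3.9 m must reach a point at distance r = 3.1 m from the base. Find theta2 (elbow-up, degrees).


cos(theta2) = (r^2 - L1^2 - L2^2) / (2*L1*L2)
cos(theta2) = (9.61 - 10.24 - 15.21) / 24.96
cos(theta2) = -0.634615
theta2 = 129.3915 degrees


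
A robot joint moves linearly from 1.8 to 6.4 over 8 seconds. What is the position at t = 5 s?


s = t/T = 5/8 = 0.625
p(t) = p0 + (pf-p0)*s
= 1.8 + (6.4 - 1.8) * 0.625
= 4.675


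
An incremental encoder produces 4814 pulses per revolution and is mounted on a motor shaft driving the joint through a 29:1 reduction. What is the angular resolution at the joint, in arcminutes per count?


counts per rev = 4814
effective counts at joint = 4814 * 29 = 139606
resolution = 360*60 / 139606
= 0.1547 arcmin/count


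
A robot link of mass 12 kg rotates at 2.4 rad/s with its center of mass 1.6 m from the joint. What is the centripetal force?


F = m * omega^2 * r
= 12 * 2.4^2 * 1.6
= 12 * 5.76 * 1.6
= 110.592 N


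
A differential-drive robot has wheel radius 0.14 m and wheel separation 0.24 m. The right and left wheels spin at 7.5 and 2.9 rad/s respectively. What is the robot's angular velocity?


vR = r*wR = 0.14*7.5 = 1.05 m/s
vL = r*wL = 0.14*2.9 = 0.406 m/s
v = (vR+vL)/2 = 0.728 m/s
omega = (vR-vL)/L = 2.6833 rad/s
angular velocity = 2.6833 rad/s


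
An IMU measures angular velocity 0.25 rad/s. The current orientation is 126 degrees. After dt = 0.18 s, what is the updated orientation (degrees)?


delta_theta = w * dt = 0.25 * 0.18 = 0.045 rad
= 2.5783 deg
theta_new = 126 + 2.5783 = 128.5783 deg


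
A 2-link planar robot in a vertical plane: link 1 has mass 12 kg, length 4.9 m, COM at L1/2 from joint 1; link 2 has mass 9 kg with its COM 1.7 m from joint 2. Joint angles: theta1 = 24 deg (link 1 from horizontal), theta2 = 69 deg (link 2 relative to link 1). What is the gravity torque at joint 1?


Horizontal distance from joint 1 to link-1 COM:
  x_c1 = (L1/2)*cos(t1) = 2.45 * 0.9135 = 2.2382 m
Horizontal distance from joint 1 to link-2 COM:
  x_c2 = L1*cos(t1) + Lc2*cos(t1+t2)
       = 4.9*0.9135 + 1.7*-0.0523 = 4.3874 m
tau1 = m1*g*x_c1 + m2*g*x_c2
     = 12*9.81*2.2382 + 9*9.81*4.3874
     = 263.4793 + 387.3637
     = 650.843 Nm


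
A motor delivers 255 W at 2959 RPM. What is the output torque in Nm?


omega = 2959 * 2*pi/60 = 309.8658 rad/s
tau = P / omega = 255 / 309.8658
= 0.8229 Nm


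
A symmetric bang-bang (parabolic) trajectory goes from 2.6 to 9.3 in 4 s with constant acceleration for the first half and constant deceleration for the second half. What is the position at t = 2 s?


Symmetric rest-to-rest: each phase covers (pf-p0)/2 in time T/2. 0.5*a*(T/2)^2 = (pf-p0)/2 => a = 4*(pf-p0)/T^2
a = 4*(9.3-2.6)/4^2 = 1.675
t = 2 is in the acceleration phase (t <= T/2).
p = p0 + 0.5*a*t^2 = 2.6 + 0.5*1.675*2^2
= 5.95


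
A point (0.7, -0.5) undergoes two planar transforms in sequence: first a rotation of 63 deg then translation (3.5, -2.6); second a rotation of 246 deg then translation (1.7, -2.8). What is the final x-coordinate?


After transform 1:
x1 = cos(63)*0.7 - sin(63)*-0.5 + 3.5 = 4.2633
y1 = sin(63)*0.7 + cos(63)*-0.5 + -2.6 = -2.2033
After transform 2:
x2 = cos(246)*4.2633 - sin(246)*-2.2033 + 1.7
= -2.0468


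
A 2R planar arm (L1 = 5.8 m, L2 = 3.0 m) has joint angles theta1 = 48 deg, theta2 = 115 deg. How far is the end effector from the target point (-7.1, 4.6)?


End effector via forward kinematics:
x = L1*cos(t1) + L2*cos(t1+t2) = 1.012
y = L1*sin(t1) + L2*sin(t1+t2) = 5.1874
Distance to target:
d = sqrt((-7.1 - 1.012)^2 + (4.6 - 5.1874)^2)
= sqrt(65.8052 + 0.345)
= 8.1333 m


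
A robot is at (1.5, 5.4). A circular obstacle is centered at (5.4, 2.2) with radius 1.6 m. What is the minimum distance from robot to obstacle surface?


center_dist = sqrt((1.5-5.4)^2 + (5.4-2.2)^2)
= sqrt(15.21 + 10.24)
= 5.0448
min_dist = center_dist - radius = 5.0448 - 1.6 = 3.4448 m


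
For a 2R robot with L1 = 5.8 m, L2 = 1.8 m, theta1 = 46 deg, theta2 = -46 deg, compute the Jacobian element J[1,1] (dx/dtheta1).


J[1,1] = -L1*sin(t1) - L2*sin(t1+t2)
= -5.8*sin(46) - 1.8*sin(0)
= -4.1722


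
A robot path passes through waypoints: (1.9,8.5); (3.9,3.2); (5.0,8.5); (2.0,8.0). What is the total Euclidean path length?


Segment lengths:
  seg1 = sqrt((2.0)^2 + (-5.3)^2) = 5.6648
  seg2 = sqrt((1.1)^2 + (5.3)^2) = 5.4129
  seg3 = sqrt((-3.0)^2 + (-0.5)^2) = 3.0414
Total = 14.1191


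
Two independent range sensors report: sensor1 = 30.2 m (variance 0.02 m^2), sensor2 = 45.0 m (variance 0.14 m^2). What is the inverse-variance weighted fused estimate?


w1 = (1/var1) / (1/var1 + 1/var2)
   = 50.0 / (50.0 + 7.1429) = 0.875
w2 = 1 - w1 = 0.125
fused = w1*s1 + w2*s2 = 26.425 + 5.625
= 32.05 m


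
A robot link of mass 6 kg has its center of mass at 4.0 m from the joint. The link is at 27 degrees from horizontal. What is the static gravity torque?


tau = m*g*L*cos(angle)
= 6 * 9.81 * 4.0 * cos(27 deg)
= 6 * 9.81 * 4.0 * 0.891
= 209.7786 Nm


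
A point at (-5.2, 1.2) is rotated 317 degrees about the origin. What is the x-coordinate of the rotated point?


x' = x*cos(theta) - y*sin(theta)
cos(317 deg) = 0.7314, sin(317 deg) = -0.682
x' = -5.2 * 0.7314 - 1.2 * -0.682
= -3.803 - -0.8184
= -2.9846


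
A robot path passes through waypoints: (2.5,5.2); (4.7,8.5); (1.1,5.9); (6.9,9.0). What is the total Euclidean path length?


Segment lengths:
  seg1 = sqrt((2.2)^2 + (3.3)^2) = 3.9661
  seg2 = sqrt((-3.6)^2 + (-2.6)^2) = 4.4407
  seg3 = sqrt((5.8)^2 + (3.1)^2) = 6.5765
Total = 14.9833


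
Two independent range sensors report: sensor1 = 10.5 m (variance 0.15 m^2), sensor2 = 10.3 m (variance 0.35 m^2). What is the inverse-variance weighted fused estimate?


w1 = (1/var1) / (1/var1 + 1/var2)
   = 6.6667 / (6.6667 + 2.8571) = 0.7
w2 = 1 - w1 = 0.3
fused = w1*s1 + w2*s2 = 7.35 + 3.09
= 10.44 m


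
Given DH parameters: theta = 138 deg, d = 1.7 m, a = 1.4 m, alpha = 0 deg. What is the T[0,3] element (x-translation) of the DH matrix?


T[0,3] = a * cos(theta)
= 1.4 * cos(138 deg)
= 1.4 * -0.7431
= -1.0404


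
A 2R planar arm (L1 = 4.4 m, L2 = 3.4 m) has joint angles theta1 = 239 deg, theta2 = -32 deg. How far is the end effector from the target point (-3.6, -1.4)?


End effector via forward kinematics:
x = L1*cos(t1) + L2*cos(t1+t2) = -5.2956
y = L1*sin(t1) + L2*sin(t1+t2) = -5.3151
Distance to target:
d = sqrt((-3.6 - -5.2956)^2 + (-1.4 - -5.3151)^2)
= sqrt(2.875 + 15.328)
= 4.2665 m


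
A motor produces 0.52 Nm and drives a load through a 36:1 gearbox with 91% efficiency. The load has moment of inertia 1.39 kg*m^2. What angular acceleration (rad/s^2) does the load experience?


tau_out = tau_motor * N * eta
= 0.52 * 36 * 0.91 = 17.0352 Nm
alpha = tau_out / I = 17.0352 / 1.39
= 12.2555 rad/s^2


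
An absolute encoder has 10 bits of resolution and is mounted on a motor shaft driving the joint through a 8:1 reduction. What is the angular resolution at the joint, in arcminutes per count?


counts = 2^10 = 1024
effective counts at joint = 1024 * 8 = 8192
resolution = 360*60 / 8192
= 2.6367 arcmin/count


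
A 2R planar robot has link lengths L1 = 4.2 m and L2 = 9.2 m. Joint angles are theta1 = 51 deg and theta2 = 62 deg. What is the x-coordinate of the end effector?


Convert angles to radians: theta1 = 0.8901, theta2 = 1.0821
x = L1*cos(theta1) + L2*cos(theta1+theta2)
x = 2.6431 + -3.5947
x = -0.9516


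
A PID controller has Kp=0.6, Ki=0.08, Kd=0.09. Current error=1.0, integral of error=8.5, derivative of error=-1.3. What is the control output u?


u = Kp*e + Ki*int(e) + Kd*de/dt
= 0.6*1.0 + 0.08*8.5 + 0.09*(-1.3)
= 0.6 + 0.68 + -0.117
= 1.163


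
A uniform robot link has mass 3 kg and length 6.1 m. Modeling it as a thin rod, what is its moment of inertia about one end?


I = (1/3) * m * L^2
= (1/3) * 3 * 6.1^2
= 0.333333 * 3 * 37.21
= 37.21 kg*m^2


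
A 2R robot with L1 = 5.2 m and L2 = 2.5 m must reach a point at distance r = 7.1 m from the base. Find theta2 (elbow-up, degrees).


cos(theta2) = (r^2 - L1^2 - L2^2) / (2*L1*L2)
cos(theta2) = (50.41 - 27.04 - 6.25) / 26.0
cos(theta2) = 0.658462
theta2 = 48.8174 degrees


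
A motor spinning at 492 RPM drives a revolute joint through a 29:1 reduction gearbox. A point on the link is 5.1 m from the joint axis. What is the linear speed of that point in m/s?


omega_motor = 492 * 2*pi/60 = 51.5221 rad/s
omega_joint = omega_motor / 29 = 1.7766 rad/s
v = omega_joint * r = 1.7766 * 5.1
= 9.0608 m/s


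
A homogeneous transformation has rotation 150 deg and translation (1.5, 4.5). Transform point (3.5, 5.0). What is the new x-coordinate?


x' = cos(theta)*px - sin(theta)*py + tx
= -0.866*3.5 - 0.5*5.0 + 1.5
= -4.0311


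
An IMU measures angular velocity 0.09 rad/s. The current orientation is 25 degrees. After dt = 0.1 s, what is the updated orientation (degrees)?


delta_theta = w * dt = 0.09 * 0.1 = 0.009 rad
= 0.5157 deg
theta_new = 25 + 0.5157 = 25.5157 deg


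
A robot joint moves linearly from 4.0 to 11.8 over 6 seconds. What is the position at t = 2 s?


s = t/T = 2/6 = 0.3333
p(t) = p0 + (pf-p0)*s
= 4.0 + (11.8 - 4.0) * 0.3333
= 6.6


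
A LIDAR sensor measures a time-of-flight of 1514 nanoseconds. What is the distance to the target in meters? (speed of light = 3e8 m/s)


tof = 1514 ns = 1.514e-06 s
dist = c * tof / 2
= 3e8 * 1.514e-06 / 2
= 227.1 m


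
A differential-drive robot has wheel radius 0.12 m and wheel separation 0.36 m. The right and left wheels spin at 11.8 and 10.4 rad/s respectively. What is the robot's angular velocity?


vR = r*wR = 0.12*11.8 = 1.416 m/s
vL = r*wL = 0.12*10.4 = 1.248 m/s
v = (vR+vL)/2 = 1.332 m/s
omega = (vR-vL)/L = 0.4667 rad/s
angular velocity = 0.4667 rad/s


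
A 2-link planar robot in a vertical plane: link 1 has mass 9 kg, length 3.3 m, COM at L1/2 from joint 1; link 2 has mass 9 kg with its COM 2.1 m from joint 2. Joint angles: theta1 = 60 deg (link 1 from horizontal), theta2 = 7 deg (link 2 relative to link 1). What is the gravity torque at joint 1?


Horizontal distance from joint 1 to link-1 COM:
  x_c1 = (L1/2)*cos(t1) = 1.65 * 0.5 = 0.825 m
Horizontal distance from joint 1 to link-2 COM:
  x_c2 = L1*cos(t1) + Lc2*cos(t1+t2)
       = 3.3*0.5 + 2.1*0.3907 = 2.4705 m
tau1 = m1*g*x_c1 + m2*g*x_c2
     = 9*9.81*0.825 + 9*9.81*2.4705
     = 72.8393 + 218.1236
     = 290.9628 Nm


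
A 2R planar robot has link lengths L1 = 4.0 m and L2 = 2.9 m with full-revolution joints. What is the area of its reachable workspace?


r_max = L1 + L2 = 6.9 m
r_min = |L1 - L2| = 1.1 m
Area = pi*(r_max^2 - r_min^2)
= pi*(47.61 - 1.21)
= pi * 46.4
= 145.7699 m^2


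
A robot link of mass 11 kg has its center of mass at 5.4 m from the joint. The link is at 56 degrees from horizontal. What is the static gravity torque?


tau = m*g*L*cos(angle)
= 11 * 9.81 * 5.4 * cos(56 deg)
= 11 * 9.81 * 5.4 * 0.5592
= 325.8495 Nm


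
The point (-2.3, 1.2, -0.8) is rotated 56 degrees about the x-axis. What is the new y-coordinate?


Rotation about x-axis: y' = y*cos(theta) - z*sin(theta)
= 1.2 * 0.5592 - -0.8 * 0.829
= 1.3343


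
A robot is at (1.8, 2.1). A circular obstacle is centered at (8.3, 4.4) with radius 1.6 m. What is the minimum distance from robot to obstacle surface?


center_dist = sqrt((1.8-8.3)^2 + (2.1-4.4)^2)
= sqrt(42.25 + 5.29)
= 6.8949
min_dist = center_dist - radius = 6.8949 - 1.6 = 5.2949 m


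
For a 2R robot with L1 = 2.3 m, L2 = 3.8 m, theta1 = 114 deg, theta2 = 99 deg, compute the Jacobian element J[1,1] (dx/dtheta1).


J[1,1] = -L1*sin(t1) - L2*sin(t1+t2)
= -2.3*sin(114) - 3.8*sin(213)
= -0.0315


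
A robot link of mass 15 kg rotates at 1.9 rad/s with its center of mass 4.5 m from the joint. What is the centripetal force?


F = m * omega^2 * r
= 15 * 1.9^2 * 4.5
= 15 * 3.61 * 4.5
= 243.675 N


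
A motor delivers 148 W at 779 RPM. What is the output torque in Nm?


omega = 779 * 2*pi/60 = 81.5767 rad/s
tau = P / omega = 148 / 81.5767
= 1.8142 Nm


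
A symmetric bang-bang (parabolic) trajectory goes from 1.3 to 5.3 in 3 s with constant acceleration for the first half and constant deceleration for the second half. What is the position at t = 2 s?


Symmetric rest-to-rest: each phase covers (pf-p0)/2 in time T/2. 0.5*a*(T/2)^2 = (pf-p0)/2 => a = 4*(pf-p0)/T^2
a = 4*(5.3-1.3)/3^2 = 1.7778
t = 2 is in the deceleration phase (t > T/2).
p = pf - 0.5*a*(T-t)^2 = 5.3 - 0.5*1.7778*1^2
= 4.4111


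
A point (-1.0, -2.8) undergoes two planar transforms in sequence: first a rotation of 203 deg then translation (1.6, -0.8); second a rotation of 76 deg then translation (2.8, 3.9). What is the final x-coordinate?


After transform 1:
x1 = cos(203)*-1.0 - sin(203)*-2.8 + 1.6 = 1.4265
y1 = sin(203)*-1.0 + cos(203)*-2.8 + -0.8 = 2.1681
After transform 2:
x2 = cos(76)*1.4265 - sin(76)*2.1681 + 2.8
= 1.0413


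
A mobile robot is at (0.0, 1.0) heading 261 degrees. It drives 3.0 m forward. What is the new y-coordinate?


y_new = y0 + d*sin(theta)
= 1.0 + 3.0*sin(261)
= 1.0 + -2.9631
= -1.9631


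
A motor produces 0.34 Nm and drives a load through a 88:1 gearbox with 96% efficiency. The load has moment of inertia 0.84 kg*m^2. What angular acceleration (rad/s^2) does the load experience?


tau_out = tau_motor * N * eta
= 0.34 * 88 * 0.96 = 28.7232 Nm
alpha = tau_out / I = 28.7232 / 0.84
= 34.1943 rad/s^2


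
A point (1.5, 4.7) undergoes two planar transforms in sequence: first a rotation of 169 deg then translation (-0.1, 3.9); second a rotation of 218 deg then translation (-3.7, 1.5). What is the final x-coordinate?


After transform 1:
x1 = cos(169)*1.5 - sin(169)*4.7 + -0.1 = -2.4692
y1 = sin(169)*1.5 + cos(169)*4.7 + 3.9 = -0.4274
After transform 2:
x2 = cos(218)*-2.4692 - sin(218)*-0.4274 + -3.7
= -2.0174


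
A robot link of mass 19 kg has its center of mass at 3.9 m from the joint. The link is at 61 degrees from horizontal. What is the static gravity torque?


tau = m*g*L*cos(angle)
= 19 * 9.81 * 3.9 * cos(61 deg)
= 19 * 9.81 * 3.9 * 0.4848
= 352.4183 Nm


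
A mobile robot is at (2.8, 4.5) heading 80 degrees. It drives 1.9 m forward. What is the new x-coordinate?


x_new = x0 + d*cos(theta)
= 2.8 + 1.9*cos(80)
= 2.8 + 0.3299
= 3.1299


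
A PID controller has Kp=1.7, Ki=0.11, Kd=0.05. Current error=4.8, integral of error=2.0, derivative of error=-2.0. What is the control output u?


u = Kp*e + Ki*int(e) + Kd*de/dt
= 1.7*4.8 + 0.11*2.0 + 0.05*(-2.0)
= 8.16 + 0.22 + -0.1
= 8.28


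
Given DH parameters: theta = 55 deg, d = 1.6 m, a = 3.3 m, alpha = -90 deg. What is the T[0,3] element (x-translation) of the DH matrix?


T[0,3] = a * cos(theta)
= 3.3 * cos(55 deg)
= 3.3 * 0.5736
= 1.8928


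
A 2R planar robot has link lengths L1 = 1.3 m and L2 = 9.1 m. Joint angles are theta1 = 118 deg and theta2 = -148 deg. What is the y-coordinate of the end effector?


Convert angles to radians: theta1 = 2.0595, theta2 = -2.5831
y = L1*sin(theta1) + L2*sin(theta1+theta2)
y = 1.1478 + -4.55
y = -3.4022


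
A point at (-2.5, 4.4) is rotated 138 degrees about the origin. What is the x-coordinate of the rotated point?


x' = x*cos(theta) - y*sin(theta)
cos(138 deg) = -0.7431, sin(138 deg) = 0.6691
x' = -2.5 * -0.7431 - 4.4 * 0.6691
= 1.8579 - 2.9442
= -1.0863


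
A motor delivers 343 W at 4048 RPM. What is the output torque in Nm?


omega = 4048 * 2*pi/60 = 423.9056 rad/s
tau = P / omega = 343 / 423.9056
= 0.8091 Nm


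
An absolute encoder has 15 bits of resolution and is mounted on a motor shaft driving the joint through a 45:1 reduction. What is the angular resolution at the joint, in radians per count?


counts = 2^15 = 32768
effective counts at joint = 32768 * 45 = 1474560
resolution = 2*pi / 1474560
= 4.2611e-06 rad/count


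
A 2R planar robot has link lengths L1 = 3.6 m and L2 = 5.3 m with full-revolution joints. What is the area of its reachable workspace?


r_max = L1 + L2 = 8.9 m
r_min = |L1 - L2| = 1.7 m
Area = pi*(r_max^2 - r_min^2)
= pi*(79.21 - 2.89)
= pi * 76.32
= 239.7664 m^2


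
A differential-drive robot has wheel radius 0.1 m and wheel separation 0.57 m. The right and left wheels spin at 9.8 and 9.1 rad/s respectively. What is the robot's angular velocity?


vR = r*wR = 0.1*9.8 = 0.98 m/s
vL = r*wL = 0.1*9.1 = 0.91 m/s
v = (vR+vL)/2 = 0.945 m/s
omega = (vR-vL)/L = 0.1228 rad/s
angular velocity = 0.1228 rad/s


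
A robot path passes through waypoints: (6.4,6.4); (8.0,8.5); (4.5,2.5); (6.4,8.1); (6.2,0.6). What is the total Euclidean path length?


Segment lengths:
  seg1 = sqrt((1.6)^2 + (2.1)^2) = 2.6401
  seg2 = sqrt((-3.5)^2 + (-6.0)^2) = 6.9462
  seg3 = sqrt((1.9)^2 + (5.6)^2) = 5.9135
  seg4 = sqrt((-0.2)^2 + (-7.5)^2) = 7.5027
Total = 23.0025


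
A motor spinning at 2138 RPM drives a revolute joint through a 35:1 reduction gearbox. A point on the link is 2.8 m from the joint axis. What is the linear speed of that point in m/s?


omega_motor = 2138 * 2*pi/60 = 223.8908 rad/s
omega_joint = omega_motor / 35 = 6.3969 rad/s
v = omega_joint * r = 6.3969 * 2.8
= 17.9113 m/s


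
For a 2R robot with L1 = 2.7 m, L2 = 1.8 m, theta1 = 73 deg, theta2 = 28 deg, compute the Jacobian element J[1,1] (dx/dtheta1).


J[1,1] = -L1*sin(t1) - L2*sin(t1+t2)
= -2.7*sin(73) - 1.8*sin(101)
= -4.349


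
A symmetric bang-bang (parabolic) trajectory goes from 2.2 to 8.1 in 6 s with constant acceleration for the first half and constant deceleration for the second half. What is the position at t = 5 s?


Symmetric rest-to-rest: each phase covers (pf-p0)/2 in time T/2. 0.5*a*(T/2)^2 = (pf-p0)/2 => a = 4*(pf-p0)/T^2
a = 4*(8.1-2.2)/6^2 = 0.6556
t = 5 is in the deceleration phase (t > T/2).
p = pf - 0.5*a*(T-t)^2 = 8.1 - 0.5*0.6556*1^2
= 7.7722


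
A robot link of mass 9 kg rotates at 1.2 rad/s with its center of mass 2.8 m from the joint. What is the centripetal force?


F = m * omega^2 * r
= 9 * 1.2^2 * 2.8
= 9 * 1.44 * 2.8
= 36.288 N


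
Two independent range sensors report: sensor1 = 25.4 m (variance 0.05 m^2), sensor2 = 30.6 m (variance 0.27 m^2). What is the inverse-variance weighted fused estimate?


w1 = (1/var1) / (1/var1 + 1/var2)
   = 20.0 / (20.0 + 3.7037) = 0.8438
w2 = 1 - w1 = 0.1562
fused = w1*s1 + w2*s2 = 21.4312 + 4.7812
= 26.2125 m


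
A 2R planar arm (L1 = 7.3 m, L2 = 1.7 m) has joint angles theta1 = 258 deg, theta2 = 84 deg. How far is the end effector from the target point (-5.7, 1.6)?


End effector via forward kinematics:
x = L1*cos(t1) + L2*cos(t1+t2) = 0.099
y = L1*sin(t1) + L2*sin(t1+t2) = -7.6658
Distance to target:
d = sqrt((-5.7 - 0.099)^2 + (1.6 - -7.6658)^2)
= sqrt(33.6289 + 85.8552)
= 10.9309 m


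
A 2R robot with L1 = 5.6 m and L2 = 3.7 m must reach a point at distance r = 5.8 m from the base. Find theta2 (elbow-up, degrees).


cos(theta2) = (r^2 - L1^2 - L2^2) / (2*L1*L2)
cos(theta2) = (33.64 - 31.36 - 13.69) / 41.44
cos(theta2) = -0.275338
theta2 = 105.9821 degrees


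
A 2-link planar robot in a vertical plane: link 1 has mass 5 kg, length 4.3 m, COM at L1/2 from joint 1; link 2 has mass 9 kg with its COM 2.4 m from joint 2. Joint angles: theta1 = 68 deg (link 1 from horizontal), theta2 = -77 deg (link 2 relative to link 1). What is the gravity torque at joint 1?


Horizontal distance from joint 1 to link-1 COM:
  x_c1 = (L1/2)*cos(t1) = 2.15 * 0.3746 = 0.8054 m
Horizontal distance from joint 1 to link-2 COM:
  x_c2 = L1*cos(t1) + Lc2*cos(t1+t2)
       = 4.3*0.3746 + 2.4*0.9877 = 3.9813 m
tau1 = m1*g*x_c1 + m2*g*x_c2
     = 5*9.81*0.8054 + 9*9.81*3.9813
     = 39.5051 + 351.5055
     = 391.0106 Nm


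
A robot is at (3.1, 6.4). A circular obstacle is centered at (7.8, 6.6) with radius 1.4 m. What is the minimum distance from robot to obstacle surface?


center_dist = sqrt((3.1-7.8)^2 + (6.4-6.6)^2)
= sqrt(22.09 + 0.04)
= 4.7043
min_dist = center_dist - radius = 4.7043 - 1.4 = 3.3043 m


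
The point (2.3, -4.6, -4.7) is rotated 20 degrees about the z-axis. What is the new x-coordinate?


Rotation about z-axis: x' = x*cos(theta) - y*sin(theta)
= 2.3 * 0.9397 - -4.6 * 0.342
= 3.7346


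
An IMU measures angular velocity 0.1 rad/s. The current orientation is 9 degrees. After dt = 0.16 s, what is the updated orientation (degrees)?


delta_theta = w * dt = 0.1 * 0.16 = 0.016 rad
= 0.9167 deg
theta_new = 9 + 0.9167 = 9.9167 deg


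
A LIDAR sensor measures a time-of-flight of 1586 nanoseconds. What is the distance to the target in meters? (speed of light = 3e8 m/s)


tof = 1586 ns = 1.586e-06 s
dist = c * tof / 2
= 3e8 * 1.586e-06 / 2
= 237.9 m


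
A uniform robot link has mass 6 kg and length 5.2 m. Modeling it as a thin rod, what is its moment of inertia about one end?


I = (1/3) * m * L^2
= (1/3) * 6 * 5.2^2
= 0.333333 * 6 * 27.04
= 54.08 kg*m^2


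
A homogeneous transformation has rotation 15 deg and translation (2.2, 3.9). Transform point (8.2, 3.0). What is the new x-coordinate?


x' = cos(theta)*px - sin(theta)*py + tx
= 0.9659*8.2 - 0.2588*3.0 + 2.2
= 9.3441


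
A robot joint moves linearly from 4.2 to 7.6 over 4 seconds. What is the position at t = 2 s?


s = t/T = 2/4 = 0.5
p(t) = p0 + (pf-p0)*s
= 4.2 + (7.6 - 4.2) * 0.5
= 5.9


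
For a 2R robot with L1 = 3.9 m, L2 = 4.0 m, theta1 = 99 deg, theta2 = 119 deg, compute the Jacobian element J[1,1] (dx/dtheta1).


J[1,1] = -L1*sin(t1) - L2*sin(t1+t2)
= -3.9*sin(99) - 4.0*sin(218)
= -1.3893


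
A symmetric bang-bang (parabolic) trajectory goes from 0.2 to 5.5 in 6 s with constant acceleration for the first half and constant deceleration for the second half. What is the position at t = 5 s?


Symmetric rest-to-rest: each phase covers (pf-p0)/2 in time T/2. 0.5*a*(T/2)^2 = (pf-p0)/2 => a = 4*(pf-p0)/T^2
a = 4*(5.5-0.2)/6^2 = 0.5889
t = 5 is in the deceleration phase (t > T/2).
p = pf - 0.5*a*(T-t)^2 = 5.5 - 0.5*0.5889*1^2
= 5.2056


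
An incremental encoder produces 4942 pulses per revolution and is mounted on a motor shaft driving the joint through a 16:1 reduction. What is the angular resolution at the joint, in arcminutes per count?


counts per rev = 4942
effective counts at joint = 4942 * 16 = 79072
resolution = 360*60 / 79072
= 0.2732 arcmin/count


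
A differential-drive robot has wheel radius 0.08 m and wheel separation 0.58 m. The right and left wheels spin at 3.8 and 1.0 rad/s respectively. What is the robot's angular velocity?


vR = r*wR = 0.08*3.8 = 0.304 m/s
vL = r*wL = 0.08*1.0 = 0.08 m/s
v = (vR+vL)/2 = 0.192 m/s
omega = (vR-vL)/L = 0.3862 rad/s
angular velocity = 0.3862 rad/s


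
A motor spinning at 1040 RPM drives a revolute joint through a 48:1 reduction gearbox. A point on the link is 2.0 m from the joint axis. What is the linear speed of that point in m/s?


omega_motor = 1040 * 2*pi/60 = 108.9085 rad/s
omega_joint = omega_motor / 48 = 2.2689 rad/s
v = omega_joint * r = 2.2689 * 2.0
= 4.5379 m/s


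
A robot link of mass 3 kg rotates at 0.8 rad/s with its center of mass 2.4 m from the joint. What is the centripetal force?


F = m * omega^2 * r
= 3 * 0.8^2 * 2.4
= 3 * 0.64 * 2.4
= 4.608 N
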